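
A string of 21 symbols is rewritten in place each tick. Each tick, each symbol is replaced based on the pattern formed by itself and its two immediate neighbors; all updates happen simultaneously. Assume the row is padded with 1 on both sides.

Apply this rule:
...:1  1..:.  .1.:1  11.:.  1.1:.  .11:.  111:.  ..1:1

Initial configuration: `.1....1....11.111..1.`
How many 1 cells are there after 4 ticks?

.1.1111.111.......11.
.1..........111111...
.1.111111111.......11
.1...........111111..
count of 1: 7

7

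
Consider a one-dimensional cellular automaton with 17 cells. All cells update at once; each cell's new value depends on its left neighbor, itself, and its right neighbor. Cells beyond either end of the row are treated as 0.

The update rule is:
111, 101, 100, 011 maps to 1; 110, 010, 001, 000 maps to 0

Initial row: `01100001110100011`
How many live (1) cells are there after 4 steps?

step 1: 01010001101010010
step 2: 00101001010101001
step 3: 00010100101010100
step 4: 00001010010101010
count of 1: 6

6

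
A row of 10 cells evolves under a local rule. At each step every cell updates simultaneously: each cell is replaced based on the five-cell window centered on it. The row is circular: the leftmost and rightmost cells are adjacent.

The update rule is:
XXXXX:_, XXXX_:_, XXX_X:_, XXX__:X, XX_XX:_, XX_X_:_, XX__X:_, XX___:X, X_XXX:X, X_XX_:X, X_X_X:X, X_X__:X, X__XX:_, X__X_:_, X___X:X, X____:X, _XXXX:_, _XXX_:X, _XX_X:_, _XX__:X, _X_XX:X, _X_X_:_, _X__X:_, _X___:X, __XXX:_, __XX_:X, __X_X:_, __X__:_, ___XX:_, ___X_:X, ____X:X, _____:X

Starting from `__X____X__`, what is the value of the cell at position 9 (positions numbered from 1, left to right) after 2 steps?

XX_XXXX_XX
___X____X_
position 9 holds X

X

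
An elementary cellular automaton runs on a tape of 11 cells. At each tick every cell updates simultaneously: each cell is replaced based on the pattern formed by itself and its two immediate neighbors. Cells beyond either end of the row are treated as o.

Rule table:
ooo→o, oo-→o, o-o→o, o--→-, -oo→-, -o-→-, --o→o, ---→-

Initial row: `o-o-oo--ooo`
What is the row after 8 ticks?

oo-o-o-o-oo
ooo-o-o-o-o
oooo-o-o-o-
ooooo-o-o-o
oooooo-o-o-
ooooooo-o-o
oooooooo-o-
ooooooooo-o

ooooooooo-o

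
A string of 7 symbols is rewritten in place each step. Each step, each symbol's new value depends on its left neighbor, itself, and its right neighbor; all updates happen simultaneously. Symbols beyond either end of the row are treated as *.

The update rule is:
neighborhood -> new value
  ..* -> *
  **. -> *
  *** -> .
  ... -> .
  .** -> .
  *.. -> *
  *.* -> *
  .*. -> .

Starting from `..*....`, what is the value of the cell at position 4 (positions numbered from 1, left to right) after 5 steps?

.

**.*..*
.**.**.
*.**.**
**.**..
.**.***
position 4 holds .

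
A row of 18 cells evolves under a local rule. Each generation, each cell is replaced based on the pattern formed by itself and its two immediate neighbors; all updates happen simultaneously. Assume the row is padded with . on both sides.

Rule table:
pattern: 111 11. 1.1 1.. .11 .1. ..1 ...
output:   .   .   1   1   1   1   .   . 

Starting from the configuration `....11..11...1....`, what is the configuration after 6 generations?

....1111....1.1..1

....1.1.1.1..11...
....11111111.1.1..
....1.......11111.
....11......1....1
....1.1.....11...1
....1111....1.1..1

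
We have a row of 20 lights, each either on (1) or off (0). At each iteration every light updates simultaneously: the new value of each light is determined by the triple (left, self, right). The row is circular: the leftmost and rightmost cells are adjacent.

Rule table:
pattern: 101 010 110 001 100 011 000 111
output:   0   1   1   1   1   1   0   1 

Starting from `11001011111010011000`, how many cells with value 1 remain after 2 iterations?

iteration 1: 11111011111011111101
iteration 2: 11111011111011111101
count of 1: 17

17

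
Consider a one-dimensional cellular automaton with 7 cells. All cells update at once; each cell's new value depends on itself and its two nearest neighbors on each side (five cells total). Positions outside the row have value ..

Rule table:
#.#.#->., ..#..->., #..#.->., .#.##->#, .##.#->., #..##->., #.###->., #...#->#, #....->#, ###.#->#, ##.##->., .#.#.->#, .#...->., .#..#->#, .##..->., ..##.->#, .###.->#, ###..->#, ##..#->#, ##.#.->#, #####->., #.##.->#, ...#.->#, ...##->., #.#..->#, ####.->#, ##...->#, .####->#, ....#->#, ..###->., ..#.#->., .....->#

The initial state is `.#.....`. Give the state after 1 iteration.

#..####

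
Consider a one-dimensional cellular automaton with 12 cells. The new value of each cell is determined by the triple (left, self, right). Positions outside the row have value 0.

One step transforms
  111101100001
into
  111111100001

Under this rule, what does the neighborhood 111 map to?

At position 1 the neighborhood is 111; the next row has 1 there.

1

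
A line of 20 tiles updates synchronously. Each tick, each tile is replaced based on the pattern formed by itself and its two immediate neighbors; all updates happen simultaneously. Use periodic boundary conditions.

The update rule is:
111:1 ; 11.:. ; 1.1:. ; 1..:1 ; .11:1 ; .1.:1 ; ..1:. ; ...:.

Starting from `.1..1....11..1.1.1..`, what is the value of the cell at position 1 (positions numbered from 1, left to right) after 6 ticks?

tick 1: .11.11...1.1.1.1.11.
tick 2: .1..1.1..1.1.1.1.1.1
tick 3: .11.1.11.1.1.1.1.1.1
tick 4: .1..1.1..1.1.1.1.1.1  (repeats tick 2; period 2)
tick 6: .1..1.1..1.1.1.1.1.1
position 1 holds .

.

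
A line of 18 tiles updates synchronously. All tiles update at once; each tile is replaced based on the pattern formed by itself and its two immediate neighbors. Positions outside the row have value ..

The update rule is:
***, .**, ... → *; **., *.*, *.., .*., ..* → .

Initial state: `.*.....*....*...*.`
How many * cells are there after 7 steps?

10

...***...**...*...
**.**..*.*..*...**
*..*..........*.*.
.....********.....
****.*******..****
***..******...***.
**...*****..*.**..
count of *: 10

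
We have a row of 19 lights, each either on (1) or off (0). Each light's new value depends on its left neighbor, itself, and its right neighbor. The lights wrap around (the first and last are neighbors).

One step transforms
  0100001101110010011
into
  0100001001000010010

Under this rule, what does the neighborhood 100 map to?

At position 2 the neighborhood is 100; the next row has 0 there.

0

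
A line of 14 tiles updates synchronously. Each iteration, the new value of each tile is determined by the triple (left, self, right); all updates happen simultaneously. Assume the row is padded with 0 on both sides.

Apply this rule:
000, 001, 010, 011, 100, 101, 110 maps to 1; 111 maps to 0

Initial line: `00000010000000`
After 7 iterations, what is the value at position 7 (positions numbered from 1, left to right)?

1

11111111111111
10000000000001
11111111111111  (repeats iteration 1; period 2)
iteration 7: 11111111111111
position 7 holds 1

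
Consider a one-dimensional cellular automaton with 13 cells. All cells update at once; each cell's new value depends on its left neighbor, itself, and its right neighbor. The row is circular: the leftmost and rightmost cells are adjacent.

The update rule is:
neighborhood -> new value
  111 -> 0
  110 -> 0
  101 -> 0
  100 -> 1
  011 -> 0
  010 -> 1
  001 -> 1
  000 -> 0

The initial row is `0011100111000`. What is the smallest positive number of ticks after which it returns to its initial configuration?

5

0100011000100
1110100101110
0000111100000
0001000010000
0011100111000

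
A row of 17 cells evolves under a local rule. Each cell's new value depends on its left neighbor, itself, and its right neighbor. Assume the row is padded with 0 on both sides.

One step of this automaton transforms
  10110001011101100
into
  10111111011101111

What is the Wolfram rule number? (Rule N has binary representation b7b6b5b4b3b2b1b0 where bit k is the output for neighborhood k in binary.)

position 10: 111 → 1  (bit 7 = 1)
position 3: 110 → 1  (bit 6 = 1)
position 1: 101 → 0  (bit 5 = 0)
position 4: 100 → 1  (bit 4 = 1)
position 2: 011 → 1  (bit 3 = 1)
position 0: 010 → 1  (bit 2 = 1)
position 6: 001 → 1  (bit 1 = 1)
position 5: 000 → 1  (bit 0 = 1)
bits b7..b0 = 11011111 = 223

223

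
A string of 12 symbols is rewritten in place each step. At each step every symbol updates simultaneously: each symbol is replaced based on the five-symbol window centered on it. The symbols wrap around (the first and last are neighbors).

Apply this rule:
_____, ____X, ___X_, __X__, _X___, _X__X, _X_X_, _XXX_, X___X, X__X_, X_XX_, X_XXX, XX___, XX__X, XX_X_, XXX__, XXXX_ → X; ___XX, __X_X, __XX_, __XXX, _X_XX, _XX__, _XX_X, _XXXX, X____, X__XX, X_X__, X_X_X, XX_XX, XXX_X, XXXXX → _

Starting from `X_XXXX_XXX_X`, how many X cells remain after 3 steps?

5

step 1: __X_X__XX__X
step 2: XX_X_X___XXX
step 3: X_X_X_XX____
count of X: 5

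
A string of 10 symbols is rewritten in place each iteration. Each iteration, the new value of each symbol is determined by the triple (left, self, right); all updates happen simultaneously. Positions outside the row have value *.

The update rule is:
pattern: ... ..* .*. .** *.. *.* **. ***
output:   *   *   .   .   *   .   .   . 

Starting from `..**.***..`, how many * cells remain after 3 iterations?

**......**
..******..
**......**
count of *: 4

4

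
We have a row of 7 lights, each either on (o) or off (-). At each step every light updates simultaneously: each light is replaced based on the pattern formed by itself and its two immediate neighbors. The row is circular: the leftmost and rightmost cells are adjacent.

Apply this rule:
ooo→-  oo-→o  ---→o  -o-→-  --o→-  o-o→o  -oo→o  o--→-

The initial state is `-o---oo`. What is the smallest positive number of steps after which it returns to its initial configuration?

o--o-oo
o---oo-
--o-ooo
---oo-o
-o-ooo-
--oo-o-
o-ooo--
-oo-o--
-ooo--o
oo-o---
ooo--o-
o-o---o
oo--o-o
-o---oo

14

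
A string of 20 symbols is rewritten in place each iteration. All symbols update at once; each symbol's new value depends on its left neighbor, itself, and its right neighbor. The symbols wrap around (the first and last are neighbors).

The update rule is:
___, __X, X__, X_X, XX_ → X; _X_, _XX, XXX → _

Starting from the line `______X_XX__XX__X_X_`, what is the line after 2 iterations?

XXXXXX_X_XXX_XXX_X_X
_____XX_X__XX__XX_X_

_____XX_X__XX__XX_X_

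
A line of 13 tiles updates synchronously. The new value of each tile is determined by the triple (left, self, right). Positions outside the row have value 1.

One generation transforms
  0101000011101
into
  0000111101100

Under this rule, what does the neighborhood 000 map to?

1

At position 5 the neighborhood is 000; the next row has 1 there.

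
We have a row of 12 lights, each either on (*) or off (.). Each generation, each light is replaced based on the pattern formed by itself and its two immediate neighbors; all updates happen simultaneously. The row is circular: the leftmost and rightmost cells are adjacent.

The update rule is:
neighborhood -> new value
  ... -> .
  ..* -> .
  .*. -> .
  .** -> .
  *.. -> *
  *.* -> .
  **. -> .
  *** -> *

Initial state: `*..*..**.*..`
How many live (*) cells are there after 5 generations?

generation 1: .*..*.....*.
generation 2: ..*..*.....*
generation 3: *..*..*.....
generation 4: .*..*..*....
generation 5: ..*..*..*...
count of *: 3

3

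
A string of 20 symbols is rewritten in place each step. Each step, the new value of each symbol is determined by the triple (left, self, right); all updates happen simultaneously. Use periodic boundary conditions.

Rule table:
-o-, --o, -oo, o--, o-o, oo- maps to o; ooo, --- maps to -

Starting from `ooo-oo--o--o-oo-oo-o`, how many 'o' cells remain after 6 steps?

8

step 1: --oooooooooooooooooo
step 2: ooo----------------o
step 3: --oo--------------oo
step 4: ooooo------------ooo
step 5: ----oo----------oo--
step 6: ---oooo--------oooo-
count of o: 8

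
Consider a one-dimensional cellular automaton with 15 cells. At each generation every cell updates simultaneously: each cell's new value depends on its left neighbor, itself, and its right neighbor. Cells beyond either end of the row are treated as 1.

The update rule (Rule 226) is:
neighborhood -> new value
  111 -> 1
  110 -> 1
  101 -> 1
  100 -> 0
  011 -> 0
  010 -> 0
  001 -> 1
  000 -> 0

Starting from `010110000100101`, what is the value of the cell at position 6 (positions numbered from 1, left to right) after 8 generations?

0

101010001001010
110100010010101
111000100101010
111001001010101
111010010101010
111100101010101
111101010101010
111110101010101
position 6 holds 0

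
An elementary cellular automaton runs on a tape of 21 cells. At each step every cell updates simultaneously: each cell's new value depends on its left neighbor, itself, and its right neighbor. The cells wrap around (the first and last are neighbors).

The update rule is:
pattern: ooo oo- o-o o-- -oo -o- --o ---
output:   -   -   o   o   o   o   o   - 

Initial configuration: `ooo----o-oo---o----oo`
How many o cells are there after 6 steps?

---o--oooo-o-ooo--oo-
--ooooo---oooo--ooo-o
ooo----o-oo---ooo--oo
---o--oooo-o-oo--ooo-
--ooooo---oooo-ooo--o
ooo----o-oo---oo--ooo
count of o: 11

11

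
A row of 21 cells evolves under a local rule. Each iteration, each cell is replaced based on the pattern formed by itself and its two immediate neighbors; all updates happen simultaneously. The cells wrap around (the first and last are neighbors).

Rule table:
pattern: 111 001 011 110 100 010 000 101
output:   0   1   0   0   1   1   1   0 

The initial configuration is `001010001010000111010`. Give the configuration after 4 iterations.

111011111011111000011
000000000000000111100
111111111111111000011
000000000000000111100

000000000000000111100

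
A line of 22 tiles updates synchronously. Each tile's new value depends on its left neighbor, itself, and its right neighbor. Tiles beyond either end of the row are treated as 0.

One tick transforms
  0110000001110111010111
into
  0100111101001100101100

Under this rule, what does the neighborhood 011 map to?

At position 1 the neighborhood is 011; the next row has 1 there.

1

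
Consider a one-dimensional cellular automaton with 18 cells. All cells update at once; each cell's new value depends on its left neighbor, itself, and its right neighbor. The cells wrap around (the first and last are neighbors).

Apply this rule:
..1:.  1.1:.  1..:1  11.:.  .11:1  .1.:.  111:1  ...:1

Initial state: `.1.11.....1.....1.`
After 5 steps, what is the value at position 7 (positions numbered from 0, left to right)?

...1.1111..1111..1
11...111.1.111.1..
1.11.11....11...1.
..1..1.111.1.11...
1..1...11....1.111
position 7 holds 1

1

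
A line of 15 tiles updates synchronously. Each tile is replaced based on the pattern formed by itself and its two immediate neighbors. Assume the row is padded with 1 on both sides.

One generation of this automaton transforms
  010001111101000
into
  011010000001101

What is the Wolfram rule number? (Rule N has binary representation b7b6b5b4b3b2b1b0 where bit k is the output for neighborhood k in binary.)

22

position 6: 111 → 0  (bit 7 = 0)
position 9: 110 → 0  (bit 6 = 0)
position 0: 101 → 0  (bit 5 = 0)
position 2: 100 → 1  (bit 4 = 1)
position 5: 011 → 0  (bit 3 = 0)
position 1: 010 → 1  (bit 2 = 1)
position 4: 001 → 1  (bit 1 = 1)
position 3: 000 → 0  (bit 0 = 0)
bits b7..b0 = 00010110 = 22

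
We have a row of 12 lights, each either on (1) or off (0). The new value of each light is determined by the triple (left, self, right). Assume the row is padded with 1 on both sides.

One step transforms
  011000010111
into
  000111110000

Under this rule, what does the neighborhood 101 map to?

0

At position 0 the neighborhood is 101; the next row has 0 there.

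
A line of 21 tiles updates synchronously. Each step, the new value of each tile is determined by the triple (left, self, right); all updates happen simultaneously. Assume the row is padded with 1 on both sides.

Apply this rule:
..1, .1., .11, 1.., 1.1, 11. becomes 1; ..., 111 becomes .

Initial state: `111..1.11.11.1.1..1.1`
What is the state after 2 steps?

..1111111111111111111
111..................

111..................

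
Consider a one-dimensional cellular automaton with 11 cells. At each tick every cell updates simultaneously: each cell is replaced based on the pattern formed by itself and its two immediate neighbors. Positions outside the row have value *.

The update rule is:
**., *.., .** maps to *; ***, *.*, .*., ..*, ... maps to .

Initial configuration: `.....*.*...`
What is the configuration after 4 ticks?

.***.......

*.......*..
**.......*.
.**........
.***.......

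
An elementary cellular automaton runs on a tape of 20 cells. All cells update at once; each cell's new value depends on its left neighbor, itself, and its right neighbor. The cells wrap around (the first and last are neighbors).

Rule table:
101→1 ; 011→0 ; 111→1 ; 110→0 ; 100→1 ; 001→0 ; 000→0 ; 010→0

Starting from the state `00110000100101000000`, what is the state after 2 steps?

00000100001001010000

step 1: 00001000010010100000
step 2: 00000100001001010000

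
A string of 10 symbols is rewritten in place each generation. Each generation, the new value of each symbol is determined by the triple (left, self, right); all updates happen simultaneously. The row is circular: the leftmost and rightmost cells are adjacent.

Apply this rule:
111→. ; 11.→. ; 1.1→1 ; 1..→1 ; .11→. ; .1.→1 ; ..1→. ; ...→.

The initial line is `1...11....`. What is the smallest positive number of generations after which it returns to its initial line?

5

generation 1: 11....1...
generation 2: ..1...11..
generation 3: ..11....1.
generation 4: ....1...11
generation 5: 1...11....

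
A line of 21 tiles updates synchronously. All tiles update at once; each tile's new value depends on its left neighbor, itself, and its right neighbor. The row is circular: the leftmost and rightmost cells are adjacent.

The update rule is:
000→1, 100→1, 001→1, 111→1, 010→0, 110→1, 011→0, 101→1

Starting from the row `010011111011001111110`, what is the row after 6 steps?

step 1: 101101111101110111111
step 2: 110110111110111011111
step 3: 111011011111011101111
step 4: 111101101111101110111
step 5: 111110110111110111011
step 6: 111111011011111011101

111111011011111011101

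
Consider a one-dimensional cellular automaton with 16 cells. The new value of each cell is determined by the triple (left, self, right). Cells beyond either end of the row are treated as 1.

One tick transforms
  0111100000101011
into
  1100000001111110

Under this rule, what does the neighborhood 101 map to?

At position 0 the neighborhood is 101; the next row has 1 there.

1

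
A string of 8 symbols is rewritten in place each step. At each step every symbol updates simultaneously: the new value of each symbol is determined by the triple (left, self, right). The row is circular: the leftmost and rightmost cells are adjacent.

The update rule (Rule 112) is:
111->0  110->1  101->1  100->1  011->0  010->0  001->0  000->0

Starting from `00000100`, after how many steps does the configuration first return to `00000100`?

8

00000010
00000001
10000000
01000000
00100000
00010000
00001000
00000100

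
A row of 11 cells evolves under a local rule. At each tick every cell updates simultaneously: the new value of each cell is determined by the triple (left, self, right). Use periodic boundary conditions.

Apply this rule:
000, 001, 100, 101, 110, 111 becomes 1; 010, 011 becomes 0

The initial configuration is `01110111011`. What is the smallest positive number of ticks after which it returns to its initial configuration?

11

10111011101
11011101110
01101110111
10110111011
11011011101
11101101110
01110110111
10111011011
11011101101
11101110110
01110111011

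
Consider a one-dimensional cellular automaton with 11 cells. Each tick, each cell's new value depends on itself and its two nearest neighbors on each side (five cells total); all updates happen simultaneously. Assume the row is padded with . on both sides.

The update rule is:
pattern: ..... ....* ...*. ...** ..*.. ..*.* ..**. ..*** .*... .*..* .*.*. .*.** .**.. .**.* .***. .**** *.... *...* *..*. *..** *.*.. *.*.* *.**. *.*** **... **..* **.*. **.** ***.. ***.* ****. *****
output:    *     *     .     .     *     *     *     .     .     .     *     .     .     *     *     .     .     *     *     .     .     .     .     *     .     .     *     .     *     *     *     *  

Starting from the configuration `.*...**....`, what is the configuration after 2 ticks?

.**.*..*.*.

tick 1: .*.*.*...**
tick 2: .**.*..*.*.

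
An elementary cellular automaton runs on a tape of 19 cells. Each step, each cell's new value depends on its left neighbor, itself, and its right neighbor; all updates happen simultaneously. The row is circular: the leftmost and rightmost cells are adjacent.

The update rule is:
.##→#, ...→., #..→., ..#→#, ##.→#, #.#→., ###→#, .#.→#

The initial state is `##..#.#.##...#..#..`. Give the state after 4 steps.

step 1: ##.##.#.##..##.##.#
step 2: ##.##.#.##.###.##.#
step 3: ##.##.#.##.###.##.#  (fixed point — unchanged through step 4)

##.##.#.##.###.##.#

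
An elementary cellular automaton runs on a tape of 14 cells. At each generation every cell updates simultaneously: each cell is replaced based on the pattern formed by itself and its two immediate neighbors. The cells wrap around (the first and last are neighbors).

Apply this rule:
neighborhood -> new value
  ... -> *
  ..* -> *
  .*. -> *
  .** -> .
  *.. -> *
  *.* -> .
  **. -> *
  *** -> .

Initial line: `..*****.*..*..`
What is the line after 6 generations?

**....*.******
.******.......
*.....********
******........
.....*********
*****........*

*****........*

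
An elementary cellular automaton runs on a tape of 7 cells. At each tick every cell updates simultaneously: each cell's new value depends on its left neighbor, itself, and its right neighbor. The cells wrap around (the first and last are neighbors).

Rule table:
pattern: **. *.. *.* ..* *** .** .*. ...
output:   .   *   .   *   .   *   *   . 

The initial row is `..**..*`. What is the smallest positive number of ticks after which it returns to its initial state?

***.***
....*..
...***.
..**..*

4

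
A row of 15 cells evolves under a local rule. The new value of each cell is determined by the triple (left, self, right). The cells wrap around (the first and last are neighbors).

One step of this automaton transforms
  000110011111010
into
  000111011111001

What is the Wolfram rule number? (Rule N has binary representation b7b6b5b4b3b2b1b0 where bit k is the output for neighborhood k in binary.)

216

position 8: 111 → 1  (bit 7 = 1)
position 4: 110 → 1  (bit 6 = 1)
position 12: 101 → 0  (bit 5 = 0)
position 5: 100 → 1  (bit 4 = 1)
position 3: 011 → 1  (bit 3 = 1)
position 13: 010 → 0  (bit 2 = 0)
position 2: 001 → 0  (bit 1 = 0)
position 0: 000 → 0  (bit 0 = 0)
bits b7..b0 = 11011000 = 216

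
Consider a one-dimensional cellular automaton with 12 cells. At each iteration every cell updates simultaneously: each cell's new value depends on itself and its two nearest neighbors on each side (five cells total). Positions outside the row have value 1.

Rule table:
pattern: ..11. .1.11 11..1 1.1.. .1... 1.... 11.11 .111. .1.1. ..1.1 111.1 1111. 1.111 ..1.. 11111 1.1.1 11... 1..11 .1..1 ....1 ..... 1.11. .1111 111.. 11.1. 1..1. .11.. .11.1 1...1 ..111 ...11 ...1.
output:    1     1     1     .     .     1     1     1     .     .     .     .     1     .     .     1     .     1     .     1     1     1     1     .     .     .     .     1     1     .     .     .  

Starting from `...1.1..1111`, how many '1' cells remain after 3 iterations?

.1.....1.1..
...111.....1
.1..1..111..
count of 1: 5

5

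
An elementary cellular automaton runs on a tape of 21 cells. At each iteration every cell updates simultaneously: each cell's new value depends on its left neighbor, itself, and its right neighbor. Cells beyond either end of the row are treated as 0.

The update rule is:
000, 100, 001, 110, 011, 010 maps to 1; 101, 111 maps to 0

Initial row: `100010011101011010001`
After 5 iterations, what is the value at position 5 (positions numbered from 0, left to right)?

iteration 1: 111111110101011011111
iteration 2: 100000010101011010001
iteration 3: 111111110101011011111  (repeats iteration 1; period 2)
iteration 5: 111111110101011011111
position 5 holds 1

1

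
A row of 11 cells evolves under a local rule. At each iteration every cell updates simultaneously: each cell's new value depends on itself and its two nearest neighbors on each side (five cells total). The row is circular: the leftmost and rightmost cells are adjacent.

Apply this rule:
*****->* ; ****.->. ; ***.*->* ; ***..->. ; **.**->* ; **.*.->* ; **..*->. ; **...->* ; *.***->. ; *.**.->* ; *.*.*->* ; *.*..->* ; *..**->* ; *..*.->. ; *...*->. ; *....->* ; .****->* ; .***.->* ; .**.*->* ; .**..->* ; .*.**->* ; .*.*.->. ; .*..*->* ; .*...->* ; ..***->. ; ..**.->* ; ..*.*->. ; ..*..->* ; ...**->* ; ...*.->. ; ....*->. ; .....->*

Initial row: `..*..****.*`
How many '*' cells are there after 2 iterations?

8

*.***.*.***
**.*****.*.
count of *: 8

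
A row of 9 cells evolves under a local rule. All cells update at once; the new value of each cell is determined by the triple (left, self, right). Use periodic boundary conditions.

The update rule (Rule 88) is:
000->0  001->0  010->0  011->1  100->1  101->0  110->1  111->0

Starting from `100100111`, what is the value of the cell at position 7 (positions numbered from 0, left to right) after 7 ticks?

110010100
111000010
101100000
001110000
001011000
000011100
000010110
position 7 holds 1

1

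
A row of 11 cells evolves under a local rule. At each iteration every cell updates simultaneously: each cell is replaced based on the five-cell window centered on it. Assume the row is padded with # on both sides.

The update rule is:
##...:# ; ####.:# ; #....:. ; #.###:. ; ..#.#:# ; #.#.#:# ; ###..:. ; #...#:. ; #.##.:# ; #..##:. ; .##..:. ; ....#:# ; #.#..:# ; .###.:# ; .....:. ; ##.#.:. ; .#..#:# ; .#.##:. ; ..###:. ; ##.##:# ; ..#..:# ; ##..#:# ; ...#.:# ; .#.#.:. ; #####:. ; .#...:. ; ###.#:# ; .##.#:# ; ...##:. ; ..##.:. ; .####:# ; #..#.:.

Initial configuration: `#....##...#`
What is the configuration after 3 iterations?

.#.#...#...
.#.#..##...
.#.##...#..

.#.##...#..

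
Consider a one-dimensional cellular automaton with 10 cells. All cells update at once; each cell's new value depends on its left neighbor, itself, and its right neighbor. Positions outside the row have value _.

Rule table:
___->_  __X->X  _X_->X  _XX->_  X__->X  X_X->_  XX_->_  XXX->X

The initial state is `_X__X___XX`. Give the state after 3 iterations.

iteration 1: XXXXXX_X__
iteration 2: _XXXX__XX_
iteration 3: X_XX_XX__X

X_XX_XX__X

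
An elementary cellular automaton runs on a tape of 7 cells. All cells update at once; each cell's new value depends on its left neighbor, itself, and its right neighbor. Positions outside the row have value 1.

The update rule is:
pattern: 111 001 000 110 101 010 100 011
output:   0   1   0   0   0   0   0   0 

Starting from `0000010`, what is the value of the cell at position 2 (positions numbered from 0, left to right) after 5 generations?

generation 1: 0000100
generation 2: 0001001
generation 3: 0010010
generation 4: 0100100
generation 5: 0001001
position 2 holds 0

0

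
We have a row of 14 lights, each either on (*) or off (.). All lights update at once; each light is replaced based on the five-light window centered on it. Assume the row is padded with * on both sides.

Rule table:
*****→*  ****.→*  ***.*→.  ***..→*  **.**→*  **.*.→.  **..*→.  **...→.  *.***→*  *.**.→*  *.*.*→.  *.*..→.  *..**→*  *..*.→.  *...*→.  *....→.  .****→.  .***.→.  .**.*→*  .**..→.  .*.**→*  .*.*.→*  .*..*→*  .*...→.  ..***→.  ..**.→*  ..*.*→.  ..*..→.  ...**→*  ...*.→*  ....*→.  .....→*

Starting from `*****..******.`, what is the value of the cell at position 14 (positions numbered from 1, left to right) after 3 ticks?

.

*****.*..***.*
****...**...**
****..**...*..
position 14 holds .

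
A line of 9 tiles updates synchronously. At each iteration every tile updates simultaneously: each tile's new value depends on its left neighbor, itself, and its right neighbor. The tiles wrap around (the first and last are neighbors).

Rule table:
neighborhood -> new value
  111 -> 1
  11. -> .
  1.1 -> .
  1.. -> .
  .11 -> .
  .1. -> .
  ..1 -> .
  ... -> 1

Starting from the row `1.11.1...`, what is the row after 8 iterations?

.......1.
111111...
.1111..1.
..11.....
1....1111
..11..111
.......1.  (repeats iteration 1; period 6)
iteration 8: 111111...

111111...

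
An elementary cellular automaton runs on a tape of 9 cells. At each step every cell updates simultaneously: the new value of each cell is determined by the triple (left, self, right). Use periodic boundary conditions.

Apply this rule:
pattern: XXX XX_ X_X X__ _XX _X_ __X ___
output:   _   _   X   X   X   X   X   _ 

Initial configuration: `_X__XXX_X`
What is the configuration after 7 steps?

X_XXX_XXX

XXXXX__XX
_____XXX_
____XX__X
X__XX_XXX
_XXX_XX__
XX__XX_X_
X_XXX_XXX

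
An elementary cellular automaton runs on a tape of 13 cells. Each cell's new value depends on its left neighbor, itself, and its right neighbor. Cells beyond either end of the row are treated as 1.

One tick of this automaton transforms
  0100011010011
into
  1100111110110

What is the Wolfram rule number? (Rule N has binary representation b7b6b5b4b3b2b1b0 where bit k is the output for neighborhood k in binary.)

position 12: 111 → 0  (bit 7 = 0)
position 6: 110 → 1  (bit 6 = 1)
position 0: 101 → 1  (bit 5 = 1)
position 2: 100 → 0  (bit 4 = 0)
position 5: 011 → 1  (bit 3 = 1)
position 1: 010 → 1  (bit 2 = 1)
position 4: 001 → 1  (bit 1 = 1)
position 3: 000 → 0  (bit 0 = 0)
bits b7..b0 = 01101110 = 110

110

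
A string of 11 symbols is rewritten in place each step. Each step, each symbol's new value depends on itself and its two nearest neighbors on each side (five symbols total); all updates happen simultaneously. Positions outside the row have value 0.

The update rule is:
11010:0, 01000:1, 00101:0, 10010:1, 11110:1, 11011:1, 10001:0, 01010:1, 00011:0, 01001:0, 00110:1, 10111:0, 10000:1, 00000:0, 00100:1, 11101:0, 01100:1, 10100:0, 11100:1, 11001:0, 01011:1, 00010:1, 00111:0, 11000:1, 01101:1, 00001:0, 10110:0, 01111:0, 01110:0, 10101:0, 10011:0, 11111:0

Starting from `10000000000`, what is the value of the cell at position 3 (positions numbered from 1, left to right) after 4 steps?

0

11100000000
00111000000
00001110000
00000011100
position 3 holds 0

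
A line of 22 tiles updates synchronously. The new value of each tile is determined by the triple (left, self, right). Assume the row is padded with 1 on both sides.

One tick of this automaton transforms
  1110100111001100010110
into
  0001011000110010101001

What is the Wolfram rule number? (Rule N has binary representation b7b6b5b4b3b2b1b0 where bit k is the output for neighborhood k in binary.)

50

position 0: 111 → 0  (bit 7 = 0)
position 2: 110 → 0  (bit 6 = 0)
position 3: 101 → 1  (bit 5 = 1)
position 5: 100 → 1  (bit 4 = 1)
position 7: 011 → 0  (bit 3 = 0)
position 4: 010 → 0  (bit 2 = 0)
position 6: 001 → 1  (bit 1 = 1)
position 15: 000 → 0  (bit 0 = 0)
bits b7..b0 = 00110010 = 50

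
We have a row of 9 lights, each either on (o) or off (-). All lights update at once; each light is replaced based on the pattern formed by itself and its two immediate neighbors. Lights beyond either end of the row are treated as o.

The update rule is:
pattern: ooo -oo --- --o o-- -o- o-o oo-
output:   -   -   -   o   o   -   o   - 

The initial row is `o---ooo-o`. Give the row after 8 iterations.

o-o-o-o-o

iteration 1: -o-o---o-
iteration 2: o-o-o-o-o
iteration 3: -o-o-o-o-
iteration 4: o-o-o-o-o  (repeats iteration 2; period 2)
iteration 8: o-o-o-o-o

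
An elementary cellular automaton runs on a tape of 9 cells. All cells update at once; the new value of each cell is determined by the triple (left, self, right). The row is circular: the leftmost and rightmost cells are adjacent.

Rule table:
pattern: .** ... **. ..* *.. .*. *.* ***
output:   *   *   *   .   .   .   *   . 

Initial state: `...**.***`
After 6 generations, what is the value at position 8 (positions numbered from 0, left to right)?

*

generation 1: .*.****.*
generation 2: *.**..**.
generation 3: .***..***
generation 4: **.*..*.*
generation 5: .**....**
generation 6: ***.**.**
position 8 holds *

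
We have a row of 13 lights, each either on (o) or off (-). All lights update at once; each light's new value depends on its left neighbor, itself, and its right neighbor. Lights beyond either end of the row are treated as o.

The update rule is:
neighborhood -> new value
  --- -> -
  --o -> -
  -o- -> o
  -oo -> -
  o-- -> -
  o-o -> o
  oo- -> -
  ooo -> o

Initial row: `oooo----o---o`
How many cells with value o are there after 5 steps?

step 1: ooo-----o----
step 2: oo------o----
step 3: o-------o----
step 4: --------o----
step 5: --------o----
count of o: 1

1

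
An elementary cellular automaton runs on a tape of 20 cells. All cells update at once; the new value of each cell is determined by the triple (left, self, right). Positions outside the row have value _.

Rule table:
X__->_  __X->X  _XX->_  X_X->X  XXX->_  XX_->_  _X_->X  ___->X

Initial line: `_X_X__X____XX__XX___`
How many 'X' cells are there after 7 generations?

XXXX_XX_XXX___X___XX
____X__X____XXX_XX__
XXXXX_XX_XXX___X___X
_____X__X____XXX_XXX
XXXXXX_XX_XXX___X___
______X__X____XXX_XX
XXXXXXX_XX_XXX___X__
count of X: 13

13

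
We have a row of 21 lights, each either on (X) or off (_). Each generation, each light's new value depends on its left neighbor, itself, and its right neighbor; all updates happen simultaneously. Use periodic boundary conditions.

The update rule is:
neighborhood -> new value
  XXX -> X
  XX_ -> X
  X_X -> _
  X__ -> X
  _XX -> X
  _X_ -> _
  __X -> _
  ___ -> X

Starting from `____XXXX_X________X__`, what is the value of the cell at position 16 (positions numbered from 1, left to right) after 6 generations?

XXX_XXXX__XXXXXXX__XX
XXX_XXXXX_XXXXXXXX_XX
XXX_XXXXX_XXXXXXXX_XX  (fixed point — unchanged through generation 6)
position 16 holds X

X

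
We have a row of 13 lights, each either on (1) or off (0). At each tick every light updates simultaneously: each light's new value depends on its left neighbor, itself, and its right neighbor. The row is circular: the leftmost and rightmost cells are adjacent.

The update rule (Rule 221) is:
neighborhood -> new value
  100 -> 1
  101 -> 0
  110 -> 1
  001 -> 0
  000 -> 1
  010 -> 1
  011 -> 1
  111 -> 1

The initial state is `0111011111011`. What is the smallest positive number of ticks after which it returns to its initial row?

0111011111011

1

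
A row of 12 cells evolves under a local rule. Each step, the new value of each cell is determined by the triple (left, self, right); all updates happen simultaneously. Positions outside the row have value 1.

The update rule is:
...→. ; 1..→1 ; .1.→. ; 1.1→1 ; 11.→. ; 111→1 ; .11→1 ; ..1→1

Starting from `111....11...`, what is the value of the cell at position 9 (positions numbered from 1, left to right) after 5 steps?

1

11.1..11.1.1
1.1.111.1.11
.1.111.1.111
1.111.1.1111
.111.1.11111
position 9 holds 1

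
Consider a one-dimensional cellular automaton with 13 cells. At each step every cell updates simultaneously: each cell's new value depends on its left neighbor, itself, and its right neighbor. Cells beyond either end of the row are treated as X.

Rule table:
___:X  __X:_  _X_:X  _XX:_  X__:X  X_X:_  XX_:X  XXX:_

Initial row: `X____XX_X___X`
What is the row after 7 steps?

XXXX__X_XXX__
___XX_X___XX_
XX__X_XXX__X_
_XX_X___XX_X_
__X_XXX__X_X_
X_X___XX_X_X_
X_XXX__X_X_X_

X_XXX__X_X_X_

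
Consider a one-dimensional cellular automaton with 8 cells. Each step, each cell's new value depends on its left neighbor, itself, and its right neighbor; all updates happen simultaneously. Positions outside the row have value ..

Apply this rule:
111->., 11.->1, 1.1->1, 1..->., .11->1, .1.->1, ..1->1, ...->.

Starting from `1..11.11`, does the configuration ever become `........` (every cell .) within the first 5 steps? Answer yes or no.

no

1.111111
111....1
1.1...11
111..111
1.1.11.1
step 5 is 1.1.11.1, still not uniform .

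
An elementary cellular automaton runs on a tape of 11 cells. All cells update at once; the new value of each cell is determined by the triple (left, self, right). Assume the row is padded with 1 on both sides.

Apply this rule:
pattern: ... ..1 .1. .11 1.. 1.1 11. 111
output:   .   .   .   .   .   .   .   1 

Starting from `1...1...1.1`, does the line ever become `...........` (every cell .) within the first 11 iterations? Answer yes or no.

yes

...........
all cells are . at iteration 1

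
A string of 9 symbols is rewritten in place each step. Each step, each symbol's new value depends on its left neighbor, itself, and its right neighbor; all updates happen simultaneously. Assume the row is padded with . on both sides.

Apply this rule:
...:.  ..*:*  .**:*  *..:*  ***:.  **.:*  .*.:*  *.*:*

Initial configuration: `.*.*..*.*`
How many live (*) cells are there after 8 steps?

4

step 1: *********
step 2: *.......*
step 3: **.....**
step 4: ***...***
step 5: *.**.**.*
step 6: *********  (repeats step 1; period 5)
step 8: **.....**
count of *: 4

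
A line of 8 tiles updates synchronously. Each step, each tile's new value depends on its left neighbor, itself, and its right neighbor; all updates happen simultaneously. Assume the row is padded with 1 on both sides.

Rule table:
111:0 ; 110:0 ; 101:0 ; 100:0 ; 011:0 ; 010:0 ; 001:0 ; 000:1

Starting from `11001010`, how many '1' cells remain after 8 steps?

00000000
01111110
00000000  (repeats step 1; period 2)
step 8: 01111110
count of 1: 6

6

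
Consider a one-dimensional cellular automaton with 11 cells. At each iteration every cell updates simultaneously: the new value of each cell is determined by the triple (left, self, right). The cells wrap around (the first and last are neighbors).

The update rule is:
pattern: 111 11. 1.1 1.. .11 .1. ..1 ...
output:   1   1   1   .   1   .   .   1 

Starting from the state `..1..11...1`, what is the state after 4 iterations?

.....11.1..
1111.111..1
11111111..1
11111111..1

11111111..1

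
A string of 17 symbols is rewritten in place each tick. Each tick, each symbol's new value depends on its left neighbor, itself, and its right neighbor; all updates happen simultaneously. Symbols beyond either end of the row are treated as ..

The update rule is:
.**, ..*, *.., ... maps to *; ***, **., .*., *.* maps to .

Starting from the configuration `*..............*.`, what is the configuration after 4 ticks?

..*..............

tick 1: .**************.*
tick 2: **...............
tick 3: *.***************
tick 4: ..*..............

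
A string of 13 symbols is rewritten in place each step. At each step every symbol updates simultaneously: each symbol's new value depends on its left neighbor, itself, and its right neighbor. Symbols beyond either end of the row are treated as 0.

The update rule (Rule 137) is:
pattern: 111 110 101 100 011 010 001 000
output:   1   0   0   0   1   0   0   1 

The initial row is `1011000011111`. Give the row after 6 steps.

1111000110110

0010011011110
1000010011100
0011000011001
1010011010000
0000010000111
1111000110110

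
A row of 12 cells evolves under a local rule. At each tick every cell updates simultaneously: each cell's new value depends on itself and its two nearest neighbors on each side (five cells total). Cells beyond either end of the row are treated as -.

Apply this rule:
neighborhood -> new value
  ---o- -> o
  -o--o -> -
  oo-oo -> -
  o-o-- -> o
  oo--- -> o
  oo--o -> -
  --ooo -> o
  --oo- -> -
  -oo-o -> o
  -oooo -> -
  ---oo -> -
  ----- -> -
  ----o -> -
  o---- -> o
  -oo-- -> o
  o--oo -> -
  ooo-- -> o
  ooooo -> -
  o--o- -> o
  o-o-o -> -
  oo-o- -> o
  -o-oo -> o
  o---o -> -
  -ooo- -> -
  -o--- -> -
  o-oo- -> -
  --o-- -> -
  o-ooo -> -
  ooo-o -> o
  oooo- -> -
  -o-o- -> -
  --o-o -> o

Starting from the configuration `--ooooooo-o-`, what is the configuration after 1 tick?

--o-----ooo-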